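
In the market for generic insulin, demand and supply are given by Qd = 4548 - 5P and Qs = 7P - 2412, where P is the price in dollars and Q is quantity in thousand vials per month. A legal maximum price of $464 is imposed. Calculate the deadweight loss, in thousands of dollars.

113030.4

Without the control the market clears where 4548 - 5P = 7P - 2412, i.e. P* = 580 and Q* = 1648.
The ceiling of 464 is below the equilibrium price 580, so it binds.
At P = 464: Qd = 4548 - 5·464 = 2228 and Qs = 7·464 - 2412 = 836.
Quantity traded falls to 836. At Q = 836 the demand price is (4548 - 836)/5 = 742.4 and the supply price is (2412 + 836)/7 = 464.
Deadweight loss = ½ · (742.4 - 464) · (1648 - 836) = ½ · 278.4 · 812 = 113030.4.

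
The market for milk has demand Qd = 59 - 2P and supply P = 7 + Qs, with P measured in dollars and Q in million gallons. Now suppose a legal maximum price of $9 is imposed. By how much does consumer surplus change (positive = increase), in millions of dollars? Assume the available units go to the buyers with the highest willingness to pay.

-16.25

Rearranging supply gives Qs = P - 7. In a free market, 59 - 2P = P - 7 gives the equilibrium P* = 22, Q* = 15.
The ceiling of 9 is below the equilibrium price 22, so it binds.
At P = 9: Qd = 59 - 2·9 = 41 and Qs = 9 - 7 = 2.
Consumer surplus without the control is ½ · (29.5 - 22) · 15 = 56.25.
With the ceiling, 2 units are sold at 9 (assume they go to the highest-value buyers). The demand price at Q = 2 is 28.5, so CS = ½ · [(29.5 - 9) + (28.5 - 9)] · 2 = 40.
Change in consumer surplus = 40 - 56.25 = -16.25.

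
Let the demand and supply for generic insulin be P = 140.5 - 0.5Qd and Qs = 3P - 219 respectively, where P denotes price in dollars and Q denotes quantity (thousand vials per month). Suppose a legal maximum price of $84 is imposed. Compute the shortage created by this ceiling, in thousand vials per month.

Rearranging demand gives Qd = 281 - 2P. Equilibrium: 281 - 2P = 3P - 219, so 500 = 5P and P* = 100, Q* = 81.
Since 84 < 100, the ceiling is binding.
At P = 84: Qd = 281 - 2·84 = 113 and Qs = 3·84 - 219 = 33.
Shortage = Qd - Qs = 113 - 33 = 80.

80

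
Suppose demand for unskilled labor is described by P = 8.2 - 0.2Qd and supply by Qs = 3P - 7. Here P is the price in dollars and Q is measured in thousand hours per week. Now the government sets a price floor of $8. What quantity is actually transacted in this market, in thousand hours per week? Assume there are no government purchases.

Rearranging demand gives Qd = 41 - 5P. In a free market, 41 - 5P = 3P - 7 gives the equilibrium P* = 6, Q* = 11.
Because the floor (8) lies above the market-clearing price, it is binding.
At P = 8: Qd = 41 - 5·8 = 1 and Qs = 3·8 - 7 = 17.
The quantity actually transacted is the short side, demand: 1.

1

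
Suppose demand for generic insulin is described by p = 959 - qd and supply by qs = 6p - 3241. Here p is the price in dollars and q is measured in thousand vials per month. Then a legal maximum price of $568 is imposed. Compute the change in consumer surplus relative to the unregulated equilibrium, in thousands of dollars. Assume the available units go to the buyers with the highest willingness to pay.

-13088

Rearranging demand gives qd = 959 - p. In a free market, 959 - p = 6p - 3241 gives the equilibrium p* = 600, q* = 359.
Since 568 < 600, the ceiling is binding.
At p = 568: qd = 959 - 568 = 391 and qs = 6·568 - 3241 = 167.
Consumer surplus without the control is ½ · (959 - 600) · 359 = 64440.5.
With the ceiling, 167 units are sold at 568 (assume they go to the highest-value buyers). The demand price at q = 167 is 792, so CS = ½ · [(959 - 568) + (792 - 568)] · 167 = 51352.5.
Change in consumer surplus = 51352.5 - 64440.5 = -13088.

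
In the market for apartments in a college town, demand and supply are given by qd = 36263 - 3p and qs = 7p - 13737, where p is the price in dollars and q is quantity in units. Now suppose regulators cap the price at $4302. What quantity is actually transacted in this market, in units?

16377

Equilibrium: 36263 - 3p = 7p - 13737, so 50000 = 10p and p* = 5000, q* = 21263.
Because the ceiling (4302) lies below the market-clearing price, it is binding.
At p = 4302: qd = 36263 - 3·4302 = 23357 and qs = 7·4302 - 13737 = 16377.
The quantity actually transacted is the short side, supply: 16377.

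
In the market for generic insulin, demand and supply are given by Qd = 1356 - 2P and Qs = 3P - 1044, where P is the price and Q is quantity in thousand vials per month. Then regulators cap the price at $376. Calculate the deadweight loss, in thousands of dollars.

40560

Without the control the market clears where 1356 - 2P = 3P - 1044, i.e. P* = 480 and Q* = 396.
The ceiling of 376 is below the equilibrium price 480, so it binds.
At P = 376: Qd = 1356 - 2·376 = 604 and Qs = 3·376 - 1044 = 84.
Quantity traded falls to 84. At Q = 84 the demand price is (1356 - 84)/2 = 636 and the supply price is (1044 + 84)/3 = 376.
Deadweight loss = ½ · (636 - 376) · (396 - 84) = ½ · 260 · 312 = 40560.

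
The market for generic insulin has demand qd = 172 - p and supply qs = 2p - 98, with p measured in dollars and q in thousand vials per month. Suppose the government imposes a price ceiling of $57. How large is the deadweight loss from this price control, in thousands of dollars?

Without the control the market clears where 172 - p = 2p - 98, i.e. p* = 90 and q* = 82.
Because the ceiling (57) lies below the market-clearing price, it is binding.
At p = 57: qd = 172 - 57 = 115 and qs = 2·57 - 98 = 16.
Quantity traded falls to 16. At q = 16 the demand price is 172 - 16 = 156 and the supply price is (98 + 16)/2 = 57.
Deadweight loss = ½ · (156 - 57) · (82 - 16) = ½ · 99 · 66 = 3267.

3267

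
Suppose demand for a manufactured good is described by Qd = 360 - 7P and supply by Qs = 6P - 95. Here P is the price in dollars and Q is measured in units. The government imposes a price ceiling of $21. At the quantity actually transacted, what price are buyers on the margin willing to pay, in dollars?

Setting quantity demanded equal to quantity supplied, 360 - 7P = 6P - 95, gives P* = 35 and Q* = 115.
Because the ceiling (21) lies below the market-clearing price, it is binding.
At P = 21: Qd = 360 - 7·21 = 213 and Qs = 6·21 - 95 = 31.
Only 31 units reach the market. On the demand curve, the marginal buyer's willingness to pay at Q = 31 is (360 - 31)/7 = 47.

47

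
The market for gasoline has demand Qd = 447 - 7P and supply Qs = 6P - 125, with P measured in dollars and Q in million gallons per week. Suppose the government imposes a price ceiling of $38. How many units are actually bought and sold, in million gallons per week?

Without the control the market clears where 447 - 7P = 6P - 125, i.e. P* = 44 and Q* = 139.
Because the ceiling (38) lies below the market-clearing price, it is binding.
At P = 38: Qd = 447 - 7·38 = 181 and Qs = 6·38 - 125 = 103.
The quantity actually transacted is the short side, supply: 103.

103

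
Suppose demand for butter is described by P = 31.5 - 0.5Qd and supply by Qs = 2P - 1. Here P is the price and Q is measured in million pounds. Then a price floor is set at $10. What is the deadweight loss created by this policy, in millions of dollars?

Rearranging demand gives Qd = 63 - 2P. Equilibrium: 63 - 2P = 2P - 1, so 64 = 4P and P* = 16, Q* = 31.
The floor of 10 is below the equilibrium price 16, so it is not binding; the market clears at P* = 16, Q* = 31.
Since the control does not bind, no trades are prevented and deadweight loss is zero.

0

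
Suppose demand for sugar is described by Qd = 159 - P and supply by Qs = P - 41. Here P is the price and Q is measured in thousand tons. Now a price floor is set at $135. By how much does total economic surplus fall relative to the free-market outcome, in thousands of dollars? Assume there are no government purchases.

Setting quantity demanded equal to quantity supplied, 159 - P = P - 41, gives P* = 100 and Q* = 59.
Because the floor (135) lies above the market-clearing price, it is binding.
At P = 135: Qd = 159 - 135 = 24 and Qs = 135 - 41 = 94.
Quantity traded falls to 24. At Q = 24 the demand price is 159 - 24 = 135 and the supply price is 41 + 24 = 65.
Deadweight loss = ½ · (135 - 65) · (59 - 24) = ½ · 70 · 35 = 1225.

1225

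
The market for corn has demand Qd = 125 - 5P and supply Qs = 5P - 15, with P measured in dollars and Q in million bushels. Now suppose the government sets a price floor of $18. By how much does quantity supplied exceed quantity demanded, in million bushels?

Equilibrium: 125 - 5P = 5P - 15, so 140 = 10P and P* = 14, Q* = 55.
Since 18 > 14, the floor is binding.
At P = 18: Qd = 125 - 5·18 = 35 and Qs = 5·18 - 15 = 75.
Surplus = Qs - Qd = 75 - 35 = 40.

40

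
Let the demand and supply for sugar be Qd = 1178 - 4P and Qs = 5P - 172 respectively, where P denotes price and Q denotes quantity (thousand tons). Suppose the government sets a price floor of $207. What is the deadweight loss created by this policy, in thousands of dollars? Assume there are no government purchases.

11696.4

Setting quantity demanded equal to quantity supplied, 1178 - 4P = 5P - 172, gives P* = 150 and Q* = 578.
Since 207 > 150, the floor is binding.
At P = 207: Qd = 1178 - 4·207 = 350 and Qs = 5·207 - 172 = 863.
Quantity traded falls to 350. At Q = 350 the demand price is (1178 - 350)/4 = 207 and the supply price is (172 + 350)/5 = 104.4.
Deadweight loss = ½ · (207 - 104.4) · (578 - 350) = ½ · 102.6 · 228 = 11696.4.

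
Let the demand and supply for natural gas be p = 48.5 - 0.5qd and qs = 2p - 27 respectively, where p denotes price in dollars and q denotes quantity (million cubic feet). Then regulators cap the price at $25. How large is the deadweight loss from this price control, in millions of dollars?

Rearranging demand gives qd = 97 - 2p. Equilibrium: 97 - 2p = 2p - 27, so 124 = 4p and p* = 31, q* = 35.
Since 25 < 31, the ceiling is binding.
At p = 25: qd = 97 - 2·25 = 47 and qs = 2·25 - 27 = 23.
Quantity traded falls to 23. At q = 23 the demand price is (97 - 23)/2 = 37 and the supply price is (27 + 23)/2 = 25.
Deadweight loss = ½ · (37 - 25) · (35 - 23) = ½ · 12 · 12 = 72.

72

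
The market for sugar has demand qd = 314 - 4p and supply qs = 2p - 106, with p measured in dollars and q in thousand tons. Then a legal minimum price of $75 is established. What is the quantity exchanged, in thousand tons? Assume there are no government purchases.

14

Equilibrium: 314 - 4p = 2p - 106, so 420 = 6p and p* = 70, q* = 34.
The floor of 75 is above the equilibrium price 70, so it binds.
At p = 75: qd = 314 - 4·75 = 14 and qs = 2·75 - 106 = 44.
The quantity actually transacted is the short side, demand: 14.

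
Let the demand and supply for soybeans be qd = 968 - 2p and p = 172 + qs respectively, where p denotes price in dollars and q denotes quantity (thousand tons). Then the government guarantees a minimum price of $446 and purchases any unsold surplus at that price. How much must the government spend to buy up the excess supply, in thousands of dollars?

88308

Rearranging supply gives qs = p - 172. Equilibrium: 968 - 2p = p - 172, so 1140 = 3p and p* = 380, q* = 208.
Because the floor (446) lies above the market-clearing price, it is binding.
At p = 446: qd = 968 - 2·446 = 76 and qs = 446 - 172 = 274.
Surplus = qs - qd = 198.
Government expenditure = surplus × support price = 198 × 446 = 88308.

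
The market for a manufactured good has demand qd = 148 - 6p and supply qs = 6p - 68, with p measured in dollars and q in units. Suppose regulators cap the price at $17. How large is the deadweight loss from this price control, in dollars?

6

Equilibrium: 148 - 6p = 6p - 68, so 216 = 12p and p* = 18, q* = 40.
Because the ceiling (17) lies below the market-clearing price, it is binding.
At p = 17: qd = 148 - 6·17 = 46 and qs = 6·17 - 68 = 34.
Quantity traded falls to 34. At q = 34 the demand price is (148 - 34)/6 = 19 and the supply price is (68 + 34)/6 = 17.
Deadweight loss = ½ · (19 - 17) · (40 - 34) = ½ · 2 · 6 = 6.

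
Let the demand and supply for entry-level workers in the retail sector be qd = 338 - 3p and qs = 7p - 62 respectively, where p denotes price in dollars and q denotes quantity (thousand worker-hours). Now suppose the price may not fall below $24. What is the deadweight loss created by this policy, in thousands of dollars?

Equilibrium: 338 - 3p = 7p - 62, so 400 = 10p and p* = 40, q* = 218.
Since 24 is below p* = 40, the floor does not bind and the free-market outcome prevails.
Since the control does not bind, no trades are prevented and deadweight loss is zero.

0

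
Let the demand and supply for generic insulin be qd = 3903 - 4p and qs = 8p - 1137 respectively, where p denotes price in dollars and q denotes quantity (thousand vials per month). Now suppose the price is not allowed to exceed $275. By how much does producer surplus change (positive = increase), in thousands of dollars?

Equilibrium: 3903 - 4p = 8p - 1137, so 5040 = 12p and p* = 420, q* = 2223.
Because the ceiling (275) lies below the market-clearing price, it is binding.
At p = 275: qd = 3903 - 4·275 = 2803 and qs = 8·275 - 1137 = 1063.
Producer surplus without the control is ½ · (420 - 142.125) · 2223 = 308858.0625.
With the ceiling, producers sell 1063 units at 275, so PS = ½ · (275 - 142.125) · 1063 = 70623.0625.
Change in producer surplus = 70623.0625 - 308858.0625 = -238235.

-238235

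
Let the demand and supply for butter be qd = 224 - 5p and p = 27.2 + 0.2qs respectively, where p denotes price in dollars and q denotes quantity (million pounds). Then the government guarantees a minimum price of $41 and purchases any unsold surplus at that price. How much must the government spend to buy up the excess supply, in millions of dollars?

2050

Rearranging supply gives qs = 5p - 136. Equilibrium: 224 - 5p = 5p - 136, so 360 = 10p and p* = 36, q* = 44.
The floor of 41 is above the equilibrium price 36, so it binds.
At p = 41: qd = 224 - 5·41 = 19 and qs = 5·41 - 136 = 69.
Surplus = qs - qd = 50.
Government expenditure = surplus × support price = 50 × 41 = 2050.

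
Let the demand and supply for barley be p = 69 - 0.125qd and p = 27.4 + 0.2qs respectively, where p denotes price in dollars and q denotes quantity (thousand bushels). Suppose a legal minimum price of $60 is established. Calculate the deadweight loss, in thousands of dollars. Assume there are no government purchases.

Rearranging demand gives qd = 552 - 8p; rearranging supply gives qs = 5p - 137. Equilibrium: 552 - 8p = 5p - 137, so 689 = 13p and p* = 53, q* = 128.
Since 60 > 53, the floor is binding.
At p = 60: qd = 552 - 8·60 = 72 and qs = 5·60 - 137 = 163.
Quantity traded falls to 72. At q = 72 the demand price is (552 - 72)/8 = 60 and the supply price is (137 + 72)/5 = 41.8.
Deadweight loss = ½ · (60 - 41.8) · (128 - 72) = ½ · 18.2 · 56 = 509.6.

509.6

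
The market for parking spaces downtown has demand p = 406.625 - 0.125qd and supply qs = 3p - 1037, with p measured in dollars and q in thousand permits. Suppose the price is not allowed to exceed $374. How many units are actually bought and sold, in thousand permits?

85

Rearranging demand gives qd = 3253 - 8p. Without the control the market clears where 3253 - 8p = 3p - 1037, i.e. p* = 390 and q* = 133.
Because the ceiling (374) lies below the market-clearing price, it is binding.
At p = 374: qd = 3253 - 8·374 = 261 and qs = 3·374 - 1037 = 85.
The quantity actually transacted is the short side, supply: 85.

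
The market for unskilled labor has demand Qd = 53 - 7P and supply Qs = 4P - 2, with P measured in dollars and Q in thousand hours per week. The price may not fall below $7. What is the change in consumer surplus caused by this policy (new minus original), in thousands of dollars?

In a free market, 53 - 7P = 4P - 2 gives the equilibrium P* = 5, Q* = 18.
The floor of 7 is above the equilibrium price 5, so it binds.
At P = 7: Qd = 53 - 7·7 = 4 and Qs = 4·7 - 2 = 26.
Consumer surplus without the control is ½ · (53/7 - 5) · 18 = 162/7.
With the floor, consumers buy 4 units at 7, so CS = ½ · (53/7 - 7) · 4 = 8/7.
Change in consumer surplus = 8/7 - 162/7 = -22.

-22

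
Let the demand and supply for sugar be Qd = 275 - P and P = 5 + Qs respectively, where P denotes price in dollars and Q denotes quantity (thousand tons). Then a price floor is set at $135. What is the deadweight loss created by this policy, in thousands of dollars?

Rearranging supply gives Qs = P - 5. Without the control the market clears where 275 - P = P - 5, i.e. P* = 140 and Q* = 135.
The floor of 135 is below the equilibrium price 140, so it is not binding; the market clears at P* = 140, Q* = 135.
Since the control does not bind, no trades are prevented and deadweight loss is zero.

0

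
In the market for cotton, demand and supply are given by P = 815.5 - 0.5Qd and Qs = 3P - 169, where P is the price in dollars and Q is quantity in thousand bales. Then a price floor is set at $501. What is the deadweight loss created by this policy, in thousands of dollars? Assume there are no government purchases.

Rearranging demand gives Qd = 1631 - 2P. In a free market, 1631 - 2P = 3P - 169 gives the equilibrium P* = 360, Q* = 911.
The floor of 501 is above the equilibrium price 360, so it binds.
At P = 501: Qd = 1631 - 2·501 = 629 and Qs = 3·501 - 169 = 1334.
Quantity traded falls to 629. At Q = 629 the demand price is (1631 - 629)/2 = 501 and the supply price is (169 + 629)/3 = 266.
Deadweight loss = ½ · (501 - 266) · (911 - 629) = ½ · 235 · 282 = 33135.

33135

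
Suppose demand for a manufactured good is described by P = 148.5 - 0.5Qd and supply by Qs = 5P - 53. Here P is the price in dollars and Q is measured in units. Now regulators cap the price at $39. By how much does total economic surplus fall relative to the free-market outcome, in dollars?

1058.75

Rearranging demand gives Qd = 297 - 2P. Setting quantity demanded equal to quantity supplied, 297 - 2P = 5P - 53, gives P* = 50 and Q* = 197.
Because the ceiling (39) lies below the market-clearing price, it is binding.
At P = 39: Qd = 297 - 2·39 = 219 and Qs = 5·39 - 53 = 142.
Quantity traded falls to 142. At Q = 142 the demand price is (297 - 142)/2 = 77.5 and the supply price is (53 + 142)/5 = 39.
Deadweight loss = ½ · (77.5 - 39) · (197 - 142) = ½ · 38.5 · 55 = 1058.75.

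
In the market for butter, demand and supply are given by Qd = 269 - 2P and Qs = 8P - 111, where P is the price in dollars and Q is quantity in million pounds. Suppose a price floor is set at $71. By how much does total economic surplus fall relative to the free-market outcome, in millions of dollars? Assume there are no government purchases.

1361.25

In a free market, 269 - 2P = 8P - 111 gives the equilibrium P* = 38, Q* = 193.
Because the floor (71) lies above the market-clearing price, it is binding.
At P = 71: Qd = 269 - 2·71 = 127 and Qs = 8·71 - 111 = 457.
Quantity traded falls to 127. At Q = 127 the demand price is (269 - 127)/2 = 71 and the supply price is (111 + 127)/8 = 29.75.
Deadweight loss = ½ · (71 - 29.75) · (193 - 127) = ½ · 41.25 · 66 = 1361.25.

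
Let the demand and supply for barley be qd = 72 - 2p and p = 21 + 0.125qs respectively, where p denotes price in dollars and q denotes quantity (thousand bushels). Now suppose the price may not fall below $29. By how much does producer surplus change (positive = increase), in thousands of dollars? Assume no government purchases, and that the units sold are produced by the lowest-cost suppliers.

Rearranging supply gives qs = 8p - 168. In a free market, 72 - 2p = 8p - 168 gives the equilibrium p* = 24, q* = 24.
Because the floor (29) lies above the market-clearing price, it is binding.
At p = 29: qd = 72 - 2·29 = 14 and qs = 8·29 - 168 = 64.
Producer surplus without the control is ½ · (24 - 21) · 24 = 36.
With the floor, 14 units are sold at 29. The supply price at q = 14 is 22.75, so PS = ½ · [(29 - 21) + (29 - 22.75)] · 14 = 99.75.
Change in producer surplus = 99.75 - 36 = 63.75.

63.75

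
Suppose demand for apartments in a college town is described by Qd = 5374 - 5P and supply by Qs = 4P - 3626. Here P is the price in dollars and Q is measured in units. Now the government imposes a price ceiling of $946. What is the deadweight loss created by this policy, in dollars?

Setting quantity demanded equal to quantity supplied, 5374 - 5P = 4P - 3626, gives P* = 1000 and Q* = 374.
Since 946 < 1000, the ceiling is binding.
At P = 946: Qd = 5374 - 5·946 = 644 and Qs = 4·946 - 3626 = 158.
Quantity traded falls to 158. At Q = 158 the demand price is (5374 - 158)/5 = 1043.2 and the supply price is (3626 + 158)/4 = 946.
Deadweight loss = ½ · (1043.2 - 946) · (374 - 158) = ½ · 97.2 · 216 = 10497.6.

10497.6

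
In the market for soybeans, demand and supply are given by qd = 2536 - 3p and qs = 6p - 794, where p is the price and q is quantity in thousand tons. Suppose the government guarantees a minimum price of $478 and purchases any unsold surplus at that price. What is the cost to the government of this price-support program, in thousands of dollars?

Equilibrium: 2536 - 3p = 6p - 794, so 3330 = 9p and p* = 370, q* = 1426.
Since 478 > 370, the floor is binding.
At p = 478: qd = 2536 - 3·478 = 1102 and qs = 6·478 - 794 = 2074.
Surplus = qs - qd = 972.
Government expenditure = surplus × support price = 972 × 478 = 464616.

464616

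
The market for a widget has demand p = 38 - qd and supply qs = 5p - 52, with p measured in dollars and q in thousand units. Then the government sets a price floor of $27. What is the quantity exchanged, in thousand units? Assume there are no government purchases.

Rearranging demand gives qd = 38 - p. In a free market, 38 - p = 5p - 52 gives the equilibrium p* = 15, q* = 23.
Because the floor (27) lies above the market-clearing price, it is binding.
At p = 27: qd = 38 - 27 = 11 and qs = 5·27 - 52 = 83.
The quantity actually transacted is the short side, demand: 11.

11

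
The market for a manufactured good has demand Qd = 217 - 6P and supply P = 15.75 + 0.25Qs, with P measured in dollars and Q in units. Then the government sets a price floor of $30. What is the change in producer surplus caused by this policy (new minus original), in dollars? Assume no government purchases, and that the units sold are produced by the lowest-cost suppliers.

56

Rearranging supply gives Qs = 4P - 63. Setting quantity demanded equal to quantity supplied, 217 - 6P = 4P - 63, gives P* = 28 and Q* = 49.
Because the floor (30) lies above the market-clearing price, it is binding.
At P = 30: Qd = 217 - 6·30 = 37 and Qs = 4·30 - 63 = 57.
Producer surplus without the control is ½ · (28 - 15.75) · 49 = 300.125.
With the floor, 37 units are sold at 30. The supply price at Q = 37 is 25, so PS = ½ · [(30 - 15.75) + (30 - 25)] · 37 = 356.125.
Change in producer surplus = 356.125 - 300.125 = 56.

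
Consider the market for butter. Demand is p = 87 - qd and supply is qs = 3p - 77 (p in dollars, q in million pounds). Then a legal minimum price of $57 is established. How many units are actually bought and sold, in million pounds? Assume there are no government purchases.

30

Rearranging demand gives qd = 87 - p. Setting quantity demanded equal to quantity supplied, 87 - p = 3p - 77, gives p* = 41 and q* = 46.
Since 57 > 41, the floor is binding.
At p = 57: qd = 87 - 57 = 30 and qs = 3·57 - 77 = 94.
The quantity actually transacted is the short side, demand: 30.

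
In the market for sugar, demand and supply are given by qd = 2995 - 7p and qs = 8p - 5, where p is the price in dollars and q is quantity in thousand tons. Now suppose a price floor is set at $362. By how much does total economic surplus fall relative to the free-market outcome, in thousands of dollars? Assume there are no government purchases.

Without the control the market clears where 2995 - 7p = 8p - 5, i.e. p* = 200 and q* = 1595.
The floor of 362 is above the equilibrium price 200, so it binds.
At p = 362: qd = 2995 - 7·362 = 461 and qs = 8·362 - 5 = 2891.
Quantity traded falls to 461. At q = 461 the demand price is (2995 - 461)/7 = 362 and the supply price is (5 + 461)/8 = 58.25.
Deadweight loss = ½ · (362 - 58.25) · (1595 - 461) = ½ · 303.75 · 1134 = 172226.25.

172226.25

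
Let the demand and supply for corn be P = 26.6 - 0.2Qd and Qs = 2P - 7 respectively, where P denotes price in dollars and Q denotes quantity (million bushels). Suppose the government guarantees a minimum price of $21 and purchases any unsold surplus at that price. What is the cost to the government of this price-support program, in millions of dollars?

147

Rearranging demand gives Qd = 133 - 5P. In a free market, 133 - 5P = 2P - 7 gives the equilibrium P* = 20, Q* = 33.
The floor of 21 is above the equilibrium price 20, so it binds.
At P = 21: Qd = 133 - 5·21 = 28 and Qs = 2·21 - 7 = 35.
Surplus = Qs - Qd = 7.
Government expenditure = surplus × support price = 7 × 21 = 147.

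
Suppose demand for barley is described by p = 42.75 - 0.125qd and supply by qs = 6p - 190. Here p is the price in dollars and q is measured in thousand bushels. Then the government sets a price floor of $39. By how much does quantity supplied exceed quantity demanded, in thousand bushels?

14

Rearranging demand gives qd = 342 - 8p. Without the control the market clears where 342 - 8p = 6p - 190, i.e. p* = 38 and q* = 38.
Since 39 > 38, the floor is binding.
At p = 39: qd = 342 - 8·39 = 30 and qs = 6·39 - 190 = 44.
Surplus = qs - qd = 44 - 30 = 14.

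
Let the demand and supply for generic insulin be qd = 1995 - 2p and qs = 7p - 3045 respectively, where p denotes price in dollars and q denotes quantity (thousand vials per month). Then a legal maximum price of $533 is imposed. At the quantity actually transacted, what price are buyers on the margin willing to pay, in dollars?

654.5

In a free market, 1995 - 2p = 7p - 3045 gives the equilibrium p* = 560, q* = 875.
The ceiling of 533 is below the equilibrium price 560, so it binds.
At p = 533: qd = 1995 - 2·533 = 929 and qs = 7·533 - 3045 = 686.
Only 686 units reach the market. On the demand curve, the marginal buyer's willingness to pay at q = 686 is (1995 - 686)/2 = 654.5.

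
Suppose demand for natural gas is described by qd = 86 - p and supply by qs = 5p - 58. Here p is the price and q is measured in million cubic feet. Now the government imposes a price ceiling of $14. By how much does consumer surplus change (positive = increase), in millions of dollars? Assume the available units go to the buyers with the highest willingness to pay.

Without the control the market clears where 86 - p = 5p - 58, i.e. p* = 24 and q* = 62.
The ceiling of 14 is below the equilibrium price 24, so it binds.
At p = 14: qd = 86 - 14 = 72 and qs = 5·14 - 58 = 12.
Consumer surplus without the control is ½ · (86 - 24) · 62 = 1922.
With the ceiling, 12 units are sold at 14 (assume they go to the highest-value buyers). The demand price at q = 12 is 74, so CS = ½ · [(86 - 14) + (74 - 14)] · 12 = 792.
Change in consumer surplus = 792 - 1922 = -1130.

-1130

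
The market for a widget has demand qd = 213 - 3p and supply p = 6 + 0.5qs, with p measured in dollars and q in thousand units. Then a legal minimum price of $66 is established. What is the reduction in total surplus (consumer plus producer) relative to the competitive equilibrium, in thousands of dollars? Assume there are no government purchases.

Rearranging supply gives qs = 2p - 12. Equilibrium: 213 - 3p = 2p - 12, so 225 = 5p and p* = 45, q* = 78.
Because the floor (66) lies above the market-clearing price, it is binding.
At p = 66: qd = 213 - 3·66 = 15 and qs = 2·66 - 12 = 120.
Quantity traded falls to 15. At q = 15 the demand price is (213 - 15)/3 = 66 and the supply price is (12 + 15)/2 = 13.5.
Deadweight loss = ½ · (66 - 13.5) · (78 - 15) = ½ · 52.5 · 63 = 1653.75.

1653.75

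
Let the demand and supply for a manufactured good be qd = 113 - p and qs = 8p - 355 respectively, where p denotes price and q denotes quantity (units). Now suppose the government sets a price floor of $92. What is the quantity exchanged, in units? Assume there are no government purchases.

In a free market, 113 - p = 8p - 355 gives the equilibrium p* = 52, q* = 61.
The floor of 92 is above the equilibrium price 52, so it binds.
At p = 92: qd = 113 - 92 = 21 and qs = 8·92 - 355 = 381.
The quantity actually transacted is the short side, demand: 21.

21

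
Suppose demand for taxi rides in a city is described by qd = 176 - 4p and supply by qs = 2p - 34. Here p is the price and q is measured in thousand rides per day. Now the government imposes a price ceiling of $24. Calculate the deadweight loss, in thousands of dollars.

181.5

Without the control the market clears where 176 - 4p = 2p - 34, i.e. p* = 35 and q* = 36.
The ceiling of 24 is below the equilibrium price 35, so it binds.
At p = 24: qd = 176 - 4·24 = 80 and qs = 2·24 - 34 = 14.
Quantity traded falls to 14. At q = 14 the demand price is (176 - 14)/4 = 40.5 and the supply price is (34 + 14)/2 = 24.
Deadweight loss = ½ · (40.5 - 24) · (36 - 14) = ½ · 16.5 · 22 = 181.5.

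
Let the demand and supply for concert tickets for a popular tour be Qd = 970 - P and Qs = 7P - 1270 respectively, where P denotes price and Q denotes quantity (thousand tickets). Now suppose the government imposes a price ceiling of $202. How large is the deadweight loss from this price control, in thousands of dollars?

Without the control the market clears where 970 - P = 7P - 1270, i.e. P* = 280 and Q* = 690.
Since 202 < 280, the ceiling is binding.
At P = 202: Qd = 970 - 202 = 768 and Qs = 7·202 - 1270 = 144.
Quantity traded falls to 144. At Q = 144 the demand price is 970 - 144 = 826 and the supply price is (1270 + 144)/7 = 202.
Deadweight loss = ½ · (826 - 202) · (690 - 144) = ½ · 624 · 546 = 170352.

170352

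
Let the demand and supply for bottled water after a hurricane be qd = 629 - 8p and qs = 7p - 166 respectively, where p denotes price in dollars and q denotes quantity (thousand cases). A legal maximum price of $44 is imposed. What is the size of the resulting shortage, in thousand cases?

Without the control the market clears where 629 - 8p = 7p - 166, i.e. p* = 53 and q* = 205.
Since 44 < 53, the ceiling is binding.
At p = 44: qd = 629 - 8·44 = 277 and qs = 7·44 - 166 = 142.
Shortage = qd - qs = 277 - 142 = 135.

135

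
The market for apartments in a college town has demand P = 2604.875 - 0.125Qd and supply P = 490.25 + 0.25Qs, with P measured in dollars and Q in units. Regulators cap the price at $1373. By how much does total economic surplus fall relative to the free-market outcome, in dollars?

Rearranging demand gives Qd = 20839 - 8P; rearranging supply gives Qs = 4P - 1961. Equilibrium: 20839 - 8P = 4P - 1961, so 22800 = 12P and P* = 1900, Q* = 5639.
Since 1373 < 1900, the ceiling is binding.
At P = 1373: Qd = 20839 - 8·1373 = 9855 and Qs = 4·1373 - 1961 = 3531.
Quantity traded falls to 3531. At Q = 3531 the demand price is (20839 - 3531)/8 = 2163.5 and the supply price is (1961 + 3531)/4 = 1373.
Deadweight loss = ½ · (2163.5 - 1373) · (5639 - 3531) = ½ · 790.5 · 2108 = 833187.

833187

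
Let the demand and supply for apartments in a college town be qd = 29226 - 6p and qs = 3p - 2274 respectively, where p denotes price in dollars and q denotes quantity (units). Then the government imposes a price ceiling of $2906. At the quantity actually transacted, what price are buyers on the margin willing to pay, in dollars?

Without the control the market clears where 29226 - 6p = 3p - 2274, i.e. p* = 3500 and q* = 8226.
Since 2906 < 3500, the ceiling is binding.
At p = 2906: qd = 29226 - 6·2906 = 11790 and qs = 3·2906 - 2274 = 6444.
Only 6444 units reach the market. On the demand curve, the marginal buyer's willingness to pay at q = 6444 is (29226 - 6444)/6 = 3797.

3797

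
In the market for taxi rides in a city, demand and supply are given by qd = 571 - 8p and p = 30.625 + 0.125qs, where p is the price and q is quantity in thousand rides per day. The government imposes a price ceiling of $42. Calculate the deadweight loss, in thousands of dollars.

Rearranging supply gives qs = 8p - 245. Setting quantity demanded equal to quantity supplied, 571 - 8p = 8p - 245, gives p* = 51 and q* = 163.
Since 42 < 51, the ceiling is binding.
At p = 42: qd = 571 - 8·42 = 235 and qs = 8·42 - 245 = 91.
Quantity traded falls to 91. At q = 91 the demand price is (571 - 91)/8 = 60 and the supply price is (245 + 91)/8 = 42.
Deadweight loss = ½ · (60 - 42) · (163 - 91) = ½ · 18 · 72 = 648.

648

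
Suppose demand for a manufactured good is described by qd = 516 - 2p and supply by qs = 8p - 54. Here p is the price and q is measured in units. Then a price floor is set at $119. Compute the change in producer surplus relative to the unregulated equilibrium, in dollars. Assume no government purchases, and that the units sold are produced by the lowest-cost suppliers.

16275

Without the control the market clears where 516 - 2p = 8p - 54, i.e. p* = 57 and q* = 402.
The floor of 119 is above the equilibrium price 57, so it binds.
At p = 119: qd = 516 - 2·119 = 278 and qs = 8·119 - 54 = 898.
Producer surplus without the control is ½ · (57 - 6.75) · 402 = 10100.25.
With the floor, 278 units are sold at 119. The supply price at q = 278 is 41.5, so PS = ½ · [(119 - 6.75) + (119 - 41.5)] · 278 = 26375.25.
Change in producer surplus = 26375.25 - 10100.25 = 16275.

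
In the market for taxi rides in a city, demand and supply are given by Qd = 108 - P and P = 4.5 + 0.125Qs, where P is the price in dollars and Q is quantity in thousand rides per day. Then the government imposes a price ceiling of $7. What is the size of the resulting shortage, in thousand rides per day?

Rearranging supply gives Qs = 8P - 36. Setting quantity demanded equal to quantity supplied, 108 - P = 8P - 36, gives P* = 16 and Q* = 92.
Because the ceiling (7) lies below the market-clearing price, it is binding.
At P = 7: Qd = 108 - 7 = 101 and Qs = 8·7 - 36 = 20.
Shortage = Qd - Qs = 101 - 20 = 81.

81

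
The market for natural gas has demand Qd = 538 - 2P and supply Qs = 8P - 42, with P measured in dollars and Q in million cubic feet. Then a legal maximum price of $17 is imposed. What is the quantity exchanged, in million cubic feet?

94

Setting quantity demanded equal to quantity supplied, 538 - 2P = 8P - 42, gives P* = 58 and Q* = 422.
Since 17 < 58, the ceiling is binding.
At P = 17: Qd = 538 - 2·17 = 504 and Qs = 8·17 - 42 = 94.
The quantity actually transacted is the short side, supply: 94.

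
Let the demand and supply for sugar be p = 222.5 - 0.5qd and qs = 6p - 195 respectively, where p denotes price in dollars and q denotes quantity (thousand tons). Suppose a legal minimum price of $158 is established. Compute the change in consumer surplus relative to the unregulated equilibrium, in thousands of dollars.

-16146

Rearranging demand gives qd = 445 - 2p. In a free market, 445 - 2p = 6p - 195 gives the equilibrium p* = 80, q* = 285.
Since 158 > 80, the floor is binding.
At p = 158: qd = 445 - 2·158 = 129 and qs = 6·158 - 195 = 753.
Consumer surplus without the control is ½ · (222.5 - 80) · 285 = 20306.25.
With the floor, consumers buy 129 units at 158, so CS = ½ · (222.5 - 158) · 129 = 4160.25.
Change in consumer surplus = 4160.25 - 20306.25 = -16146.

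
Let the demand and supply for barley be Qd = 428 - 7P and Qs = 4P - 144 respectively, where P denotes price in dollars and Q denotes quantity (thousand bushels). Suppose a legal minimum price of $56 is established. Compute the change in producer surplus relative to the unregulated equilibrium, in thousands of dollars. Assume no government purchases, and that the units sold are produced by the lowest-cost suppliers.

Equilibrium: 428 - 7P = 4P - 144, so 572 = 11P and P* = 52, Q* = 64.
The floor of 56 is above the equilibrium price 52, so it binds.
At P = 56: Qd = 428 - 7·56 = 36 and Qs = 4·56 - 144 = 80.
Producer surplus without the control is ½ · (52 - 36) · 64 = 512.
With the floor, 36 units are sold at 56. The supply price at Q = 36 is 45, so PS = ½ · [(56 - 36) + (56 - 45)] · 36 = 558.
Change in producer surplus = 558 - 512 = 46.

46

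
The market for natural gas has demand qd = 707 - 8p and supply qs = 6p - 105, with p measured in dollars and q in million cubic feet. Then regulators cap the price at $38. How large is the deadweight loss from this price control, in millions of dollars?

2100

In a free market, 707 - 8p = 6p - 105 gives the equilibrium p* = 58, q* = 243.
Since 38 < 58, the ceiling is binding.
At p = 38: qd = 707 - 8·38 = 403 and qs = 6·38 - 105 = 123.
Quantity traded falls to 123. At q = 123 the demand price is (707 - 123)/8 = 73 and the supply price is (105 + 123)/6 = 38.
Deadweight loss = ½ · (73 - 38) · (243 - 123) = ½ · 35 · 120 = 2100.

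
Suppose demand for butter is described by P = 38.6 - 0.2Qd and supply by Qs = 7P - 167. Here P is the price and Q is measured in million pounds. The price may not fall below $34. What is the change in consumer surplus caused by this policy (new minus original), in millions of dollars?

-132

Rearranging demand gives Qd = 193 - 5P. Setting quantity demanded equal to quantity supplied, 193 - 5P = 7P - 167, gives P* = 30 and Q* = 43.
Because the floor (34) lies above the market-clearing price, it is binding.
At P = 34: Qd = 193 - 5·34 = 23 and Qs = 7·34 - 167 = 71.
Consumer surplus without the control is ½ · (38.6 - 30) · 43 = 184.9.
With the floor, consumers buy 23 units at 34, so CS = ½ · (38.6 - 34) · 23 = 52.9.
Change in consumer surplus = 52.9 - 184.9 = -132.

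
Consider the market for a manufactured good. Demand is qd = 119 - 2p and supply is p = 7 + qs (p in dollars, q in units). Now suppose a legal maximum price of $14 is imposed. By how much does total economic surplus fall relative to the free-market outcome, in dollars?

Rearranging supply gives qs = p - 7. Setting quantity demanded equal to quantity supplied, 119 - 2p = p - 7, gives p* = 42 and q* = 35.
The ceiling of 14 is below the equilibrium price 42, so it binds.
At p = 14: qd = 119 - 2·14 = 91 and qs = 14 - 7 = 7.
Quantity traded falls to 7. At q = 7 the demand price is (119 - 7)/2 = 56 and the supply price is 7 + 7 = 14.
Deadweight loss = ½ · (56 - 14) · (35 - 7) = ½ · 42 · 28 = 588.

588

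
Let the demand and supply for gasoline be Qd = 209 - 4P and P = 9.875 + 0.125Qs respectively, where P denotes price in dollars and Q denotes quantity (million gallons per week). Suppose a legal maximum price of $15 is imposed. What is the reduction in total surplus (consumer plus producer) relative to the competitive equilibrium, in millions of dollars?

Rearranging supply gives Qs = 8P - 79. Equilibrium: 209 - 4P = 8P - 79, so 288 = 12P and P* = 24, Q* = 113.
Because the ceiling (15) lies below the market-clearing price, it is binding.
At P = 15: Qd = 209 - 4·15 = 149 and Qs = 8·15 - 79 = 41.
Quantity traded falls to 41. At Q = 41 the demand price is (209 - 41)/4 = 42 and the supply price is (79 + 41)/8 = 15.
Deadweight loss = ½ · (42 - 15) · (113 - 41) = ½ · 27 · 72 = 972.

972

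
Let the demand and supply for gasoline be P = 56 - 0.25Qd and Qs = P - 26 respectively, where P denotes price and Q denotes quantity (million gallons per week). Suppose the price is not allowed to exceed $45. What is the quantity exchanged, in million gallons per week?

Rearranging demand gives Qd = 224 - 4P. Without the control the market clears where 224 - 4P = P - 26, i.e. P* = 50 and Q* = 24.
Because the ceiling (45) lies below the market-clearing price, it is binding.
At P = 45: Qd = 224 - 4·45 = 44 and Qs = 45 - 26 = 19.
The quantity actually transacted is the short side, supply: 19.

19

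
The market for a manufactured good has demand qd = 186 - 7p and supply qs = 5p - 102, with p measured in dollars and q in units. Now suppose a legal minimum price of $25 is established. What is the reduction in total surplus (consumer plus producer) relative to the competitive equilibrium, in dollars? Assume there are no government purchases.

8.4

Setting quantity demanded equal to quantity supplied, 186 - 7p = 5p - 102, gives p* = 24 and q* = 18.
The floor of 25 is above the equilibrium price 24, so it binds.
At p = 25: qd = 186 - 7·25 = 11 and qs = 5·25 - 102 = 23.
Quantity traded falls to 11. At q = 11 the demand price is (186 - 11)/7 = 25 and the supply price is (102 + 11)/5 = 22.6.
Deadweight loss = ½ · (25 - 22.6) · (18 - 11) = ½ · 2.4 · 7 = 8.4.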